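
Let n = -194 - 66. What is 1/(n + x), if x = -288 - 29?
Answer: -1/577 ≈ -0.0017331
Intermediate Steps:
n = -260
x = -317
1/(n + x) = 1/(-260 - 317) = 1/(-577) = -1/577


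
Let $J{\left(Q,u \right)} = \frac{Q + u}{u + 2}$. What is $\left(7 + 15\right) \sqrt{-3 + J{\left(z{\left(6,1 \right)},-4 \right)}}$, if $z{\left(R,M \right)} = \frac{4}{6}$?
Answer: $\frac{44 i \sqrt{3}}{3} \approx 25.403 i$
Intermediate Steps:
$z{\left(R,M \right)} = \frac{2}{3}$ ($z{\left(R,M \right)} = 4 \cdot \frac{1}{6} = \frac{2}{3}$)
$J{\left(Q,u \right)} = \frac{Q + u}{2 + u}$
$\left(7 + 15\right) \sqrt{-3 + J{\left(z{\left(6,1 \right)},-4 \right)}} = \left(7 + 15\right) \sqrt{-3 + \frac{\frac{2}{3} - 4}{2 - 4}} = 22 \sqrt{-3 + \frac{1}{-2} \left(- \frac{10}{3}\right)} = 22 \sqrt{-3 - - \frac{5}{3}} = 22 \sqrt{-3 + \frac{5}{3}} = 22 \sqrt{- \frac{4}{3}} = 22 \frac{2 i \sqrt{3}}{3} = \frac{44 i \sqrt{3}}{3}$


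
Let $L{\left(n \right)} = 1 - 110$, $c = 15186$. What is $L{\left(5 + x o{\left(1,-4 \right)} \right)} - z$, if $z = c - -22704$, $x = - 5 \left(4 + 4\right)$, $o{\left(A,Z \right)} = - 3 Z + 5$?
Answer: $-37999$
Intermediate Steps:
$o{\left(A,Z \right)} = 5 - 3 Z$
$x = -40$ ($x = \left(-5\right) 8 = -40$)
$L{\left(n \right)} = -109$
$z = 37890$ ($z = 15186 - -22704 = 15186 + 22704 = 37890$)
$L{\left(5 + x o{\left(1,-4 \right)} \right)} - z = -109 - 37890 = -37999$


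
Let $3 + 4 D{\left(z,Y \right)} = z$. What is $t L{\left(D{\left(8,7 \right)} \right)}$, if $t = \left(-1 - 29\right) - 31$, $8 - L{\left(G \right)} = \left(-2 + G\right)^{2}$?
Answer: $- \frac{7259}{16} \approx -453.69$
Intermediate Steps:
$D{\left(z,Y \right)} = - \frac{3}{4} + \frac{z}{4}$
$L{\left(G \right)} = 8 - \left(-2 + G\right)^{2}$
$t = -61$ ($t = -30 - 31 = -61$)
$t L{\left(D{\left(8,7 \right)} \right)} = - 61 \left(8 - \left(-2 + \left(- \frac{3}{4} + \frac{1}{4} \cdot 8\right)\right)^{2}\right) = - 61 \left(8 - \left(-2 + \left(- \frac{3}{4} + 2\right)\right)^{2}\right) = - 61 \left(8 - \left(-2 + \frac{5}{4}\right)^{2}\right) = - 61 \left(8 - \left(- \frac{3}{4}\right)^{2}\right) = - 61 \left(8 - \frac{9}{16}\right) = \left(-61\right) \frac{119}{16} = - \frac{7259}{16}$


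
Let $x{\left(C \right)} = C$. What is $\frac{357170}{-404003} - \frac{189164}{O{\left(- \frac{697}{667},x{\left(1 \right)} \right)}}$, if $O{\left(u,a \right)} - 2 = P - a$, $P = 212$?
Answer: $- \frac{76498900702}{86052639} \approx -888.98$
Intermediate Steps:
$O{\left(u,a \right)} = 214 - a$ ($O{\left(u,a \right)} = 2 - \left(-212 + a\right) = 214 - a$)
$\frac{357170}{-404003} - \frac{189164}{O{\left(- \frac{697}{667},x{\left(1 \right)} \right)}} = \frac{357170}{-404003} - \frac{189164}{214 - 1} = 357170 \left(- \frac{1}{404003}\right) - \frac{189164}{214 - 1} = - \frac{357170}{404003} - \frac{189164}{213} = - \frac{76498900702}{86052639}$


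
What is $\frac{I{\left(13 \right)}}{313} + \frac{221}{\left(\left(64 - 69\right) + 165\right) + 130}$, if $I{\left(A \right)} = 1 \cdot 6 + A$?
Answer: $\frac{74683}{90770} \approx 0.82277$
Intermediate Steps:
$I{\left(A \right)} = 6 + A$
$\frac{I{\left(13 \right)}}{313} + \frac{221}{\left(\left(64 - 69\right) + 165\right) + 130} = \frac{6 + 13}{313} + \frac{221}{\left(\left(64 - 69\right) + 165\right) + 130} = 19 \cdot \frac{1}{313} + \frac{221}{\left(\left(64 - 69\right) + 165\right) + 130} = \frac{19}{313} + \frac{221}{\left(-5 + 165\right) + 130} = \frac{19}{313} + \frac{221}{160 + 130} = \frac{19}{313} + \frac{221}{290} = \frac{74683}{90770}$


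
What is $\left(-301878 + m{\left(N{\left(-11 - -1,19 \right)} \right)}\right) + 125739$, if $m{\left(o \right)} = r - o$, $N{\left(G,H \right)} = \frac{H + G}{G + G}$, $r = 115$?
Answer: $- \frac{3520471}{20} \approx -1.7602 \cdot 10^{5}$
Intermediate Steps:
$N{\left(G,H \right)} = \frac{G + H}{2 G}$
$m{\left(o \right)} = 115 - o$
$\left(-301878 + m{\left(N{\left(-11 - -1,19 \right)} \right)}\right) + 125739 = \left(-301878 + \left(115 - \frac{\left(-11 - -1\right) + 19}{2 \left(-11 - -1\right)}\right)\right) + 125739 = \left(-301878 + \left(115 - \frac{\left(-11 + 1\right) + 19}{2 \left(-11 + 1\right)}\right)\right) + 125739 = \left(-301878 + \left(115 - \frac{-10 + 19}{2 \left(-10\right)}\right)\right) + 125739 = \left(-301878 + \left(115 - \frac{1}{2} \left(- \frac{1}{10}\right) 9\right)\right) + 125739 = \left(-301878 + \left(115 - - \frac{9}{20}\right)\right) + 125739 = \left(-301878 + \left(115 + \frac{9}{20}\right)\right) + 125739 = \left(-301878 + \frac{2309}{20}\right) + 125739 = - \frac{6035251}{20} + 125739 = - \frac{3520471}{20}$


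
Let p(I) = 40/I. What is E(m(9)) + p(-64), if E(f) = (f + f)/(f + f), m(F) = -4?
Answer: 3/8 ≈ 0.37500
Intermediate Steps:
E(f) = 1 (E(f) = (2*f)/((2*f)) = (2*f)*(1/(2*f)) = 1)
E(m(9)) + p(-64) = 1 + 40/(-64) = 1 + 40*(-1/64) = 1 - 5/8 = 3/8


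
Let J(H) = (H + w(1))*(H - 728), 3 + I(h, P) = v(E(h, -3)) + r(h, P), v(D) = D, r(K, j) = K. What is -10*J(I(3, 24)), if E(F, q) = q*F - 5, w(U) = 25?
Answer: 81620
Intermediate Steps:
E(F, q) = -5 + F*q (E(F, q) = F*q - 5 = -5 + F*q)
I(h, P) = -8 - 2*h (I(h, P) = -3 + ((-5 + h*(-3)) + h) = -3 + ((-5 - 3*h) + h) = -3 + (-5 - 2*h) = -8 - 2*h)
J(H) = (-728 + H)*(25 + H) (J(H) = (H + 25)*(H - 728) = (25 + H)*(-728 + H) = (-728 + H)*(25 + H))
-10*J(I(3, 24)) = -10*(-18200 + (-8 - 2*3)**2 - 703*(-8 - 2*3)) = -10*(-18200 + (-8 - 6)**2 - 703*(-8 - 6)) = -10*(-18200 + (-14)**2 - 703*(-14)) = -10*(-18200 + 196 + 9842) = -10*(-8162) = 81620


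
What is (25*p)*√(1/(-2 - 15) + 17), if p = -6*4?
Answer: -7200*√34/17 ≈ -2469.6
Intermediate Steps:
p = -24
(25*p)*√(1/(-2 - 15) + 17) = (25*(-24))*√(1/(-2 - 15) + 17) = -600*√(1/(-17) + 17) = -600*√(-1/17 + 17) = -7200*√34/17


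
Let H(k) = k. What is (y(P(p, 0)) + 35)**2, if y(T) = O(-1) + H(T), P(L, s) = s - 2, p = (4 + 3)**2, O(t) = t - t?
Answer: 1089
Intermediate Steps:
O(t) = 0
p = 49 (p = 7**2 = 49)
P(L, s) = -2 + s
y(T) = T (y(T) = 0 + T = T)
(y(P(p, 0)) + 35)**2 = ((-2 + 0) + 35)**2 = (-2 + 35)**2 = 33**2 = 1089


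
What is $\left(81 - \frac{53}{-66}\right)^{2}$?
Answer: $\frac{29149201}{4356} \approx 6691.7$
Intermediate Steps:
$\left(81 - \frac{53}{-66}\right)^{2} = \left(81 - - \frac{53}{66}\right)^{2} = \left(81 + \frac{53}{66}\right)^{2} = \left(\frac{5399}{66}\right)^{2} = \frac{29149201}{4356}$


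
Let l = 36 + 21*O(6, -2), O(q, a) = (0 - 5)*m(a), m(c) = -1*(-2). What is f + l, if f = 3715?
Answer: 3541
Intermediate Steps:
m(c) = 2
O(q, a) = -10 (O(q, a) = (0 - 5)*2 = -5*2 = -10)
l = -174 (l = 36 + 21*(-10) = 36 - 210 = -174)
f + l = 3715 - 174 = 3541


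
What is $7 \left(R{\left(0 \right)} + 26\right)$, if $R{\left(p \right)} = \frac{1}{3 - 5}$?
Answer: $\frac{357}{2} \approx 178.5$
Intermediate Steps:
$R{\left(p \right)} = - \frac{1}{2}$ ($R{\left(p \right)} = \frac{1}{-2} = - \frac{1}{2}$)
$7 \left(R{\left(0 \right)} + 26\right) = 7 \left(- \frac{1}{2} + 26\right) = 7 \cdot \frac{51}{2} = \frac{357}{2}$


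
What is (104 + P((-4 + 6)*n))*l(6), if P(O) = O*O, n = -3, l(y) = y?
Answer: 840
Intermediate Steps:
P(O) = O**2
(104 + P((-4 + 6)*n))*l(6) = (104 + ((-4 + 6)*(-3))**2)*6 = (104 + (2*(-3))**2)*6 = (104 + (-6)**2)*6 = (104 + 36)*6 = 140*6 = 840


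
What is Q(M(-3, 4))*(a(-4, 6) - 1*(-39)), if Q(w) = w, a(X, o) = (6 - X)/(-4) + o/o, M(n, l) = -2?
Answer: -75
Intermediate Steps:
a(X, o) = -½ + X/4 (a(X, o) = (6 - X)*(-¼) + 1 = (-3/2 + X/4) + 1 = -½ + X/4)
Q(M(-3, 4))*(a(-4, 6) - 1*(-39)) = -2*((-½ + (¼)*(-4)) - 1*(-39)) = -2*((-½ - 1) + 39) = -2*(-3/2 + 39) = -2*75/2 = -75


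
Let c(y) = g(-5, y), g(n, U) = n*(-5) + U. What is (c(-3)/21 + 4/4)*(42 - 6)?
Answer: 516/7 ≈ 73.714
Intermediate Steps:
g(n, U) = U - 5*n (g(n, U) = -5*n + U = U - 5*n)
c(y) = 25 + y (c(y) = y - 5*(-5) = y + 25 = 25 + y)
(c(-3)/21 + 4/4)*(42 - 6) = ((25 - 3)/21 + 4/4)*(42 - 6) = (22*(1/21) + 4*(¼))*36 = (22/21 + 1)*36 = (43/21)*36 = 516/7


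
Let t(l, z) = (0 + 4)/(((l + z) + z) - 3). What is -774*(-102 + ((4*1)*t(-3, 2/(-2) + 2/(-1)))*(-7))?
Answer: 71724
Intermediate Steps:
t(l, z) = 4/(-3 + l + 2*z) (t(l, z) = 4/((l + 2*z) - 3) = 4/(-3 + l + 2*z))
-774*(-102 + ((4*1)*t(-3, 2/(-2) + 2/(-1)))*(-7)) = -774*(-102 + ((4*1)*(4/(-3 - 3 + 2*(2/(-2) + 2/(-1)))))*(-7)) = -774*(-102 + (4*(4/(-3 - 3 + 2*(2*(-½) + 2*(-1)))))*(-7)) = -774*(-102 + (4*(4/(-3 - 3 + 2*(-1 - 2))))*(-7)) = -774*(-102 + (4*(4/(-3 - 3 + 2*(-3))))*(-7)) = -774*(-102 + (4*(4/(-3 - 3 - 6)))*(-7)) = -774*(-102 + (4*(4/(-12)))*(-7)) = -774*(-102 + (4*(4*(-1/12)))*(-7)) = -774*(-102 + (4*(-⅓))*(-7)) = -774*(-102 - 4/3*(-7)) = -774*(-102 + 28/3) = -774*(-278/3) = 71724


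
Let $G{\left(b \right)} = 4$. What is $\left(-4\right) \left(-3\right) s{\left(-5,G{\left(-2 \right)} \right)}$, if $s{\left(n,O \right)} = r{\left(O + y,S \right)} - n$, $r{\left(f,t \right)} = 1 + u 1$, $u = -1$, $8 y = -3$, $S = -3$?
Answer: $60$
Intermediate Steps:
$y = - \frac{3}{8}$ ($y = \frac{1}{8} \left(-3\right) = - \frac{3}{8} \approx -0.375$)
$r{\left(f,t \right)} = 0$ ($r{\left(f,t \right)} = 1 - 1 = 0$)
$s{\left(n,O \right)} = - n$ ($s{\left(n,O \right)} = 0 - n = - n$)
$\left(-4\right) \left(-3\right) s{\left(-5,G{\left(-2 \right)} \right)} = \left(-4\right) \left(-3\right) \left(\left(-1\right) \left(-5\right)\right) = 12 \cdot 5 = 60$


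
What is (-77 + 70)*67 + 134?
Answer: -335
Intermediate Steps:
(-77 + 70)*67 + 134 = -7*67 + 134 = -469 + 134 = -335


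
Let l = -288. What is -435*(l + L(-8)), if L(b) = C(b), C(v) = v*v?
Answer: 97440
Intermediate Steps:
C(v) = v²
L(b) = b²
-435*(l + L(-8)) = -435*(-288 + (-8)²) = -435*(-288 + 64) = -435*(-224) = 97440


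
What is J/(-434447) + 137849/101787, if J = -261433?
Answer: 86498565274/44221056789 ≈ 1.9560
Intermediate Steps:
J/(-434447) + 137849/101787 = -261433/(-434447) + 137849/101787 = -261433*(-1/434447) + 137849*(1/101787) = 261433/434447 + 137849/101787 = 86498565274/44221056789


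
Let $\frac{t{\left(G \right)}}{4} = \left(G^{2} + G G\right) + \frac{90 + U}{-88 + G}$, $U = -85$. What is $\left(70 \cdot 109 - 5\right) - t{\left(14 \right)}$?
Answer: $\frac{224119}{37} \approx 6057.3$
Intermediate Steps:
$t{\left(G \right)} = 8 G^{2} + \frac{20}{-88 + G}$ ($t{\left(G \right)} = 4 \left(\left(G^{2} + G G\right) + \frac{90 - 85}{-88 + G}\right) = 4 \left(\left(G^{2} + G^{2}\right) + \frac{5}{-88 + G}\right) = 4 \left(2 G^{2} + \frac{5}{-88 + G}\right) = 8 G^{2} + \frac{20}{-88 + G}$)
$\left(70 \cdot 109 - 5\right) - t{\left(14 \right)} = \left(70 \cdot 109 - 5\right) - \frac{4 \left(5 - 176 \cdot 14^{2} + 2 \cdot 14^{3}\right)}{-88 + 14} = \left(7630 - 5\right) - \frac{4 \left(5 - 34496 + 2 \cdot 2744\right)}{-74} = 7625 - 4 \left(- \frac{1}{74}\right) \left(5 - 34496 + 5488\right) = 7625 - 4 \left(- \frac{1}{74}\right) \left(-29003\right) = 7625 - \frac{58006}{37} = \frac{224119}{37}$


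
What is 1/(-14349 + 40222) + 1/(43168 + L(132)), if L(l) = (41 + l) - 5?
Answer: 69209/1121232328 ≈ 6.1726e-5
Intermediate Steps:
L(l) = 36 + l
1/(-14349 + 40222) + 1/(43168 + L(132)) = 1/(-14349 + 40222) + 1/(43168 + (36 + 132)) = 1/25873 + 1/(43168 + 168) = 1/25873 + 1/43336 = 69209/1121232328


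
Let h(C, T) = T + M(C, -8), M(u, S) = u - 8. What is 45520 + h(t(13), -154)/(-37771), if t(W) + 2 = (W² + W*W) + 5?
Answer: 1719335741/37771 ≈ 45520.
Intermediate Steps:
M(u, S) = -8 + u
t(W) = 3 + 2*W² (t(W) = -2 + ((W² + W*W) + 5) = -2 + ((W² + W²) + 5) = -2 + (2*W² + 5) = -2 + (5 + 2*W²) = 3 + 2*W²)
h(C, T) = -8 + C + T (h(C, T) = T + (-8 + C) = -8 + C + T)
45520 + h(t(13), -154)/(-37771) = 45520 + (-8 + (3 + 2*13²) - 154)/(-37771) = 45520 + (-8 + (3 + 2*169) - 154)*(-1/37771) = 45520 + (-8 + (3 + 338) - 154)*(-1/37771) = 45520 + (-8 + 341 - 154)*(-1/37771) = 45520 + 179*(-1/37771) = 45520 - 179/37771 = 1719335741/37771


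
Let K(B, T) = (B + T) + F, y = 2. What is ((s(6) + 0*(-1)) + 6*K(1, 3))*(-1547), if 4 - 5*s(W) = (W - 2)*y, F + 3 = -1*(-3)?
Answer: -179452/5 ≈ -35890.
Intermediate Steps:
F = 0 (F = -3 - 1*(-3) = -3 + 3 = 0)
s(W) = 8/5 - 2*W/5 (s(W) = 4/5 - (W - 2)*2/5 = 4/5 - (-2 + W)*2/5 = 4/5 - (-4 + 2*W)/5 = 4/5 + (4/5 - 2*W/5) = 8/5 - 2*W/5)
K(B, T) = B + T (K(B, T) = (B + T) + 0 = B + T)
((s(6) + 0*(-1)) + 6*K(1, 3))*(-1547) = (((8/5 - 2/5*6) + 0*(-1)) + 6*(1 + 3))*(-1547) = (((8/5 - 12/5) + 0) + 6*4)*(-1547) = ((-4/5 + 0) + 24)*(-1547) = (-4/5 + 24)*(-1547) = (116/5)*(-1547) = -179452/5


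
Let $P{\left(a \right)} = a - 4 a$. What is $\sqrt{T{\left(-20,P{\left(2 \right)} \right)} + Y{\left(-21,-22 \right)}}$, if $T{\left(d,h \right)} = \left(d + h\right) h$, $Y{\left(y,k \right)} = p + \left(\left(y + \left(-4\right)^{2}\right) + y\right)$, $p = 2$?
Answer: $2 \sqrt{33} \approx 11.489$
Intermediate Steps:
$Y{\left(y,k \right)} = 18 + 2 y$ ($Y{\left(y,k \right)} = 2 + \left(\left(y + \left(-4\right)^{2}\right) + y\right) = 2 + \left(\left(y + 16\right) + y\right) = 2 + \left(\left(16 + y\right) + y\right) = 2 + \left(16 + 2 y\right) = 18 + 2 y$)
$P{\left(a \right)} = - 3 a$
$T{\left(d,h \right)} = h \left(d + h\right)$
$\sqrt{T{\left(-20,P{\left(2 \right)} \right)} + Y{\left(-21,-22 \right)}} = \sqrt{\left(-3\right) 2 \left(-20 - 6\right) + \left(18 + 2 \left(-21\right)\right)} = \sqrt{- 6 \left(-20 - 6\right) + \left(18 - 42\right)} = \sqrt{\left(-6\right) \left(-26\right) - 24} = \sqrt{156 - 24} = \sqrt{132} = 2 \sqrt{33}$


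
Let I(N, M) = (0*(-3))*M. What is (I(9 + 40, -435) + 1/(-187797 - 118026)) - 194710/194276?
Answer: -29773495303/29707034574 ≈ -1.0022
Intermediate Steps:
I(N, M) = 0 (I(N, M) = 0*M = 0)
(I(9 + 40, -435) + 1/(-187797 - 118026)) - 194710/194276 = (0 + 1/(-187797 - 118026)) - 194710/194276 = (0 + 1/(-305823)) - 194710*1/194276 = (0 - 1/305823) - 97355/97138 = -1/305823 - 97355/97138 = -29773495303/29707034574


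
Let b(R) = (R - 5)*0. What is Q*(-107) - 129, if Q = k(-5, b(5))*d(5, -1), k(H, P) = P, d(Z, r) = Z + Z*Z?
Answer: -129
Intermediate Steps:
b(R) = 0 (b(R) = (-5 + R)*0 = 0)
d(Z, r) = Z + Z**2
Q = 0 (Q = 0*(5*(1 + 5)) = 0*(5*6) = 0*30 = 0)
Q*(-107) - 129 = 0*(-107) - 129 = 0 - 129 = -129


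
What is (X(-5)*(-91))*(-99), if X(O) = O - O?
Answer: 0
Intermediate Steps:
X(O) = 0
(X(-5)*(-91))*(-99) = (0*(-91))*(-99) = 0*(-99) = 0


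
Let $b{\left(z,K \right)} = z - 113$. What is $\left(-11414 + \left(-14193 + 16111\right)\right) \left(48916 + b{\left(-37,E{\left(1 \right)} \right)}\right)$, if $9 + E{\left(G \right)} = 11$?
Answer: $-463081936$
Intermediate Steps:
$E{\left(G \right)} = 2$ ($E{\left(G \right)} = -9 + 11 = 2$)
$b{\left(z,K \right)} = -113 + z$
$\left(-11414 + \left(-14193 + 16111\right)\right) \left(48916 + b{\left(-37,E{\left(1 \right)} \right)}\right) = \left(-11414 + \left(-14193 + 16111\right)\right) \left(48916 - 150\right) = \left(-11414 + 1918\right) \left(48916 - 150\right) = \left(-9496\right) 48766 = -463081936$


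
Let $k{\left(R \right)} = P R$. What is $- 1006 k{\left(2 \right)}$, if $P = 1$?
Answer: $-2012$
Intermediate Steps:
$k{\left(R \right)} = R$ ($k{\left(R \right)} = 1 R = R$)
$- 1006 k{\left(2 \right)} = \left(-1006\right) 2 = -2012$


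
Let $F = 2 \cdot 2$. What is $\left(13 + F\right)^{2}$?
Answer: $289$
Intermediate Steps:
$F = 4$
$\left(13 + F\right)^{2} = \left(13 + 4\right)^{2} = 17^{2} = 289$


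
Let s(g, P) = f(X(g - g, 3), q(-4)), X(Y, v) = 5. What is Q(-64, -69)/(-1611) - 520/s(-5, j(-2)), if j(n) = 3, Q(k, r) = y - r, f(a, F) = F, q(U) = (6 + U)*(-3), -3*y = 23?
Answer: 418676/4833 ≈ 86.629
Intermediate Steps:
y = -23/3 (y = -⅓*23 = -23/3 ≈ -7.6667)
q(U) = -18 - 3*U
Q(k, r) = -23/3 - r
s(g, P) = -6 (s(g, P) = -18 - 3*(-4) = -18 + 12 = -6)
Q(-64, -69)/(-1611) - 520/s(-5, j(-2)) = (-23/3 - 1*(-69))/(-1611) - 520/(-6) = (-23/3 + 69)*(-1/1611) - 520*(-⅙) = (184/3)*(-1/1611) + 260/3 = -184/4833 + 260/3 = 418676/4833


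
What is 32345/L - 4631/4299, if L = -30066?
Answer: -92762267/43084578 ≈ -2.1530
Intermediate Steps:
32345/L - 4631/4299 = 32345/(-30066) - 4631/4299 = 32345*(-1/30066) - 4631*1/4299 = -32345/30066 - 4631/4299 = -92762267/43084578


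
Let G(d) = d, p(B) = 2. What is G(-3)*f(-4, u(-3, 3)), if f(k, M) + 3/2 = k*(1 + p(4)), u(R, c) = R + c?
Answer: 81/2 ≈ 40.500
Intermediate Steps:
f(k, M) = -3/2 + 3*k (f(k, M) = -3/2 + k*(1 + 2) = -3/2 + k*3 = -3/2 + 3*k)
G(-3)*f(-4, u(-3, 3)) = -3*(-3/2 + 3*(-4)) = -3*(-3/2 - 12) = -3*(-27/2) = 81/2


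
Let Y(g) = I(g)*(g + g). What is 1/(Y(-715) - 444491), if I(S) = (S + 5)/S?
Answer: -1/445911 ≈ -2.2426e-6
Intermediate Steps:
I(S) = (5 + S)/S
Y(g) = 10 + 2*g (Y(g) = ((5 + g)/g)*(g + g) = ((5 + g)/g)*(2*g) = 10 + 2*g)
1/(Y(-715) - 444491) = 1/((10 + 2*(-715)) - 444491) = 1/((10 - 1430) - 444491) = 1/(-1420 - 444491) = 1/(-445911) = -1/445911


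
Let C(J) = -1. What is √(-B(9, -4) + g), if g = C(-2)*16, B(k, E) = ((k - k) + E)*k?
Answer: 2*√5 ≈ 4.4721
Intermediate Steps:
B(k, E) = E*k (B(k, E) = (0 + E)*k = E*k)
g = -16 (g = -1*16 = -16)
√(-B(9, -4) + g) = √(-(-4)*9 - 16) = √(-1*(-36) - 16) = √(36 - 16) = √20 = 2*√5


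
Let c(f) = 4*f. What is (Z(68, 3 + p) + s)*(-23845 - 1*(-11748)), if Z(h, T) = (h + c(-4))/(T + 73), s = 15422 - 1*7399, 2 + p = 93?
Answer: -16208685621/167 ≈ -9.7058e+7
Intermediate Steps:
p = 91 (p = -2 + 93 = 91)
s = 8023 (s = 15422 - 7399 = 8023)
Z(h, T) = (-16 + h)/(73 + T) (Z(h, T) = (h + 4*(-4))/(T + 73) = (h - 16)/(73 + T) = (-16 + h)/(73 + T))
(Z(68, 3 + p) + s)*(-23845 - 1*(-11748)) = ((-16 + 68)/(73 + (3 + 91)) + 8023)*(-23845 - 1*(-11748)) = (52/(73 + 94) + 8023)*(-23845 + 11748) = (52/167 + 8023)*(-12097) = (1339893/167)*(-12097) = -16208685621/167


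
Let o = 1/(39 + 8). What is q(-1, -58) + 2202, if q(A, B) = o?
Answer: 103495/47 ≈ 2202.0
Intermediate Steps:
o = 1/47 ≈ 0.021277
q(A, B) = 1/47
q(-1, -58) + 2202 = 1/47 + 2202 = 103495/47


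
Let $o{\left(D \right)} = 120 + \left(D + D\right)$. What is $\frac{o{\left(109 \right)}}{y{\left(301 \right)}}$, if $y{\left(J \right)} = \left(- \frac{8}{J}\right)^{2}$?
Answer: $\frac{15311569}{32} \approx 4.7849 \cdot 10^{5}$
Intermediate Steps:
$o{\left(D \right)} = 120 + 2 D$
$y{\left(J \right)} = \frac{64}{J^{2}}$
$\frac{o{\left(109 \right)}}{y{\left(301 \right)}} = \frac{120 + 2 \cdot 109}{64 \cdot \frac{1}{90601}} = \frac{120 + 218}{64 \cdot \frac{1}{90601}} = \frac{338}{\frac{64}{90601}} = 338 \cdot \frac{90601}{64} = \frac{15311569}{32}$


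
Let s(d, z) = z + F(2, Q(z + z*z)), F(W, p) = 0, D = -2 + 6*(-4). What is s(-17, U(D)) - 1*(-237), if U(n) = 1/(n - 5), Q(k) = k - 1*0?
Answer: 7346/31 ≈ 236.97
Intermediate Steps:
D = -26 (D = -2 - 24 = -26)
Q(k) = k (Q(k) = k + 0 = k)
U(n) = 1/(-5 + n)
s(d, z) = z (s(d, z) = z + 0 = z)
s(-17, U(D)) - 1*(-237) = 1/(-5 - 26) - 1*(-237) = 1/(-31) + 237 = -1/31 + 237 = 7346/31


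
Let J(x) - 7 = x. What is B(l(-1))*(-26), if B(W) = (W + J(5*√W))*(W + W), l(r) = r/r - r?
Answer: -936 - 520*√2 ≈ -1671.4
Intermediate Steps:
J(x) = 7 + x
l(r) = 1 - r
B(W) = 2*W*(7 + W + 5*√W) (B(W) = (W + (7 + 5*√W))*(W + W) = (7 + W + 5*√W)*(2*W) = 2*W*(7 + W + 5*√W))
B(l(-1))*(-26) = (2*(1 - 1*(-1))*(7 + (1 - 1*(-1)) + 5*√(1 - 1*(-1))))*(-26) = (2*(1 + 1)*(7 + (1 + 1) + 5*√(1 + 1)))*(-26) = (2*2*(7 + 2 + 5*√2))*(-26) = (2*2*(9 + 5*√2))*(-26) = (36 + 20*√2)*(-26) = -936 - 520*√2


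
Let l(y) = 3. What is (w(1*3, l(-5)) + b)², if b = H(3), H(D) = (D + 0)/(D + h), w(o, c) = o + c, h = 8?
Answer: 4761/121 ≈ 39.347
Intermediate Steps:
w(o, c) = c + o
H(D) = D/(8 + D) (H(D) = (D + 0)/(D + 8) = D/(8 + D))
b = 3/11 (b = 3/(8 + 3) = 3/11 ≈ 0.27273)
(w(1*3, l(-5)) + b)² = ((3 + 1*3) + 3/11)² = ((3 + 3) + 3/11)² = (6 + 3/11)² = (69/11)² = 4761/121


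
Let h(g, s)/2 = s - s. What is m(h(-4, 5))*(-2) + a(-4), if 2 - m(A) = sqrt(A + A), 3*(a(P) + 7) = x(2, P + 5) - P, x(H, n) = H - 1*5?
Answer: -32/3 ≈ -10.667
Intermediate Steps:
h(g, s) = 0 (h(g, s) = 2*(s - s) = 2*0 = 0)
x(H, n) = -5 + H (x(H, n) = H - 5 = -5 + H)
a(P) = -8 - P/3 (a(P) = -7 + ((-5 + 2) - P)/3 = -7 + (-3 - P)/3 = -7 + (-1 - P/3) = -8 - P/3)
m(A) = 2 - sqrt(2)*sqrt(A) (m(A) = 2 - sqrt(A + A) = 2 - sqrt(2*A) = 2 - sqrt(2)*sqrt(A))
m(h(-4, 5))*(-2) + a(-4) = (2 - sqrt(2)*sqrt(0))*(-2) + (-8 - 1/3*(-4)) = (2 - 1*sqrt(2)*0)*(-2) + (-8 + 4/3) = (2 + 0)*(-2) - 20/3 = 2*(-2) - 20/3 = -4 - 20/3 = -32/3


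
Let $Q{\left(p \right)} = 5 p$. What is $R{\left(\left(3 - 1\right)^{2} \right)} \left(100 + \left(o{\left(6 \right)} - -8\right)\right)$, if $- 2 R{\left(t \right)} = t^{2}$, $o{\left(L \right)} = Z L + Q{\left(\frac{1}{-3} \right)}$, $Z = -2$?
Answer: $- \frac{2264}{3} \approx -754.67$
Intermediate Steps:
$o{\left(L \right)} = - \frac{5}{3} - 2 L$ ($o{\left(L \right)} = - 2 L + \frac{5}{-3} = - 2 L + 5 \left(- \frac{1}{3}\right) = - 2 L - \frac{5}{3} = - \frac{5}{3} - 2 L$)
$R{\left(t \right)} = - \frac{t^{2}}{2}$
$R{\left(\left(3 - 1\right)^{2} \right)} \left(100 + \left(o{\left(6 \right)} - -8\right)\right) = - \frac{\left(\left(3 - 1\right)^{2}\right)^{2}}{2} \left(100 - \frac{17}{3}\right) = - \frac{\left(2^{2}\right)^{2}}{2} \left(100 + \left(\left(- \frac{5}{3} - 12\right) + 8\right)\right) = - \frac{4^{2}}{2} \left(100 + \left(- \frac{41}{3} + 8\right)\right) = \left(- \frac{1}{2}\right) 16 \left(100 - \frac{17}{3}\right) = \left(-8\right) \frac{283}{3} = - \frac{2264}{3}$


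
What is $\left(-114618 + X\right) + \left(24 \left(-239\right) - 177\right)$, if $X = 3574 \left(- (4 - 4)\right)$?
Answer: $-120531$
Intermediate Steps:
$X = 0$ ($X = 3574 \left(\left(-1\right) 0\right) = 3574 \cdot 0 = 0$)
$\left(-114618 + X\right) + \left(24 \left(-239\right) - 177\right) = \left(-114618 + 0\right) + \left(24 \left(-239\right) - 177\right) = -114618 - 5913 = -120531$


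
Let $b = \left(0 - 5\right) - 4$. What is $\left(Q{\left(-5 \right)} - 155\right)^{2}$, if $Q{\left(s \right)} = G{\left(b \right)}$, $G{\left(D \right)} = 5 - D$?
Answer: $19881$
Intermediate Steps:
$b = -9$ ($b = -5 - 4 = -9$)
$Q{\left(s \right)} = 14$ ($Q{\left(s \right)} = 5 - -9 = 5 + 9 = 14$)
$\left(Q{\left(-5 \right)} - 155\right)^{2} = \left(14 - 155\right)^{2} = \left(-141\right)^{2} = 19881$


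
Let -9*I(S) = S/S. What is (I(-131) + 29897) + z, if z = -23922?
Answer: 53774/9 ≈ 5974.9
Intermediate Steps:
I(S) = -1/9 (I(S) = -S/(9*S) = -1/9*1 = -1/9)
(I(-131) + 29897) + z = (-1/9 + 29897) - 23922 = 269072/9 - 23922 = 53774/9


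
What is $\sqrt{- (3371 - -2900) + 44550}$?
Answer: $\sqrt{38279} \approx 195.65$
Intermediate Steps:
$\sqrt{- (3371 - -2900) + 44550} = \sqrt{- (3371 + 2900) + 44550} = \sqrt{\left(-1\right) 6271 + 44550} = \sqrt{-6271 + 44550} = \sqrt{38279}$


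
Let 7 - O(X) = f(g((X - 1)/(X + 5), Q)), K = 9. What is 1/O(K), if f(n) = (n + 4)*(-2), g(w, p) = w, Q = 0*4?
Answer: 7/113 ≈ 0.061947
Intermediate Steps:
Q = 0
f(n) = -8 - 2*n (f(n) = (4 + n)*(-2) = -8 - 2*n)
O(X) = 15 + 2*(-1 + X)/(5 + X) (O(X) = 7 - (-8 - 2*(X - 1)/(X + 5)) = 7 - (-8 - 2*(-1 + X)/(5 + X)) = 7 + (8 + 2*(-1 + X)/(5 + X)) = 15 + 2*(-1 + X)/(5 + X))
1/O(K) = 1/((73 + 17*9)/(5 + 9)) = 1/((73 + 153)/14) = 1/((1/14)*226) = 1/(113/7) = 7/113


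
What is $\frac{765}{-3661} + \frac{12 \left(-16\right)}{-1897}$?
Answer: $- \frac{106899}{992131} \approx -0.10775$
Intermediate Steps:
$\frac{765}{-3661} + \frac{12 \left(-16\right)}{-1897} = 765 \left(- \frac{1}{3661}\right) - - \frac{192}{1897} = - \frac{765}{3661} + \frac{192}{1897} = - \frac{106899}{992131}$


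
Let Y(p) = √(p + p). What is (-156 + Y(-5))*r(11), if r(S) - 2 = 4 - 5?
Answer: -156 + I*√10 ≈ -156.0 + 3.1623*I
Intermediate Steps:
r(S) = 1 (r(S) = 2 + (4 - 5) = 2 - 1 = 1)
Y(p) = √2*√p (Y(p) = √(2*p) = √2*√p)
(-156 + Y(-5))*r(11) = (-156 + √2*√(-5))*1 = (-156 + √2*(I*√5))*1 = (-156 + I*√10)*1 = -156 + I*√10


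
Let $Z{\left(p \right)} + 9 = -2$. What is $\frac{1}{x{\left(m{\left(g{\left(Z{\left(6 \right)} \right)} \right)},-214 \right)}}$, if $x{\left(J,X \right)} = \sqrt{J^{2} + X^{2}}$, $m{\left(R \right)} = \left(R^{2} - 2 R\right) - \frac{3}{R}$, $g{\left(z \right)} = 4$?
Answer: $\frac{4 \sqrt{733577}}{733577} \approx 0.0046702$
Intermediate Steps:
$Z{\left(p \right)} = -11$ ($Z{\left(p \right)} = -9 - 2 = -11$)
$m{\left(R \right)} = R^{2} - \frac{3}{R} - 2 R$
$\frac{1}{x{\left(m{\left(g{\left(Z{\left(6 \right)} \right)} \right)},-214 \right)}} = \frac{1}{\sqrt{\left(\frac{-3 + 4^{2} \left(-2 + 4\right)}{4}\right)^{2} + \left(-214\right)^{2}}} = \frac{1}{\sqrt{\left(\frac{-3 + 16 \cdot 2}{4}\right)^{2} + 45796}} = \frac{1}{\sqrt{\left(\frac{-3 + 32}{4}\right)^{2} + 45796}} = \frac{1}{\sqrt{\left(\frac{1}{4} \cdot 29\right)^{2} + 45796}} = \frac{1}{\sqrt{\left(\frac{29}{4}\right)^{2} + 45796}} = \frac{1}{\sqrt{\frac{841}{16} + 45796}} = \frac{1}{\sqrt{\frac{733577}{16}}} = \frac{1}{\frac{1}{4} \sqrt{733577}} = \frac{4 \sqrt{733577}}{733577}$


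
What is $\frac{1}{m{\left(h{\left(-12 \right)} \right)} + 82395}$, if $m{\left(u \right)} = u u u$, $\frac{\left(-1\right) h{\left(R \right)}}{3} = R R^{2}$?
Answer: $\frac{1}{139314151899} \approx 7.178 \cdot 10^{-12}$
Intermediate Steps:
$h{\left(R \right)} = - 3 R^{3}$ ($h{\left(R \right)} = - 3 R R^{2} = - 3 R^{3}$)
$m{\left(u \right)} = u^{3}$ ($m{\left(u \right)} = u^{2} u = u^{3}$)
$\frac{1}{m{\left(h{\left(-12 \right)} \right)} + 82395} = \frac{1}{\left(- 3 \left(-12\right)^{3}\right)^{3} + 82395} = \frac{1}{\left(\left(-3\right) \left(-1728\right)\right)^{3} + 82395} = \frac{1}{5184^{3} + 82395} = \frac{1}{139314069504 + 82395} = \frac{1}{139314151899}$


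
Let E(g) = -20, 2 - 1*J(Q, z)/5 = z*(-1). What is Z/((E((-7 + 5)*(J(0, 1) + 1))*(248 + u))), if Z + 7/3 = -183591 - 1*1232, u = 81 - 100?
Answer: 138619/3435 ≈ 40.355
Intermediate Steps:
J(Q, z) = 10 + 5*z (J(Q, z) = 10 - 5*z*(-1) = 10 - (-5)*z = 10 + 5*z)
u = -19
Z = -554476/3 (Z = -7/3 + (-183591 - 1*1232) = -7/3 + (-183591 - 1232) = -7/3 - 184823 = -554476/3 ≈ -1.8483e+5)
Z/((E((-7 + 5)*(J(0, 1) + 1))*(248 + u))) = -554476*(-1/(20*(248 - 19)))/3 = -554476/(3*((-20*229))) = -554476/3/(-4580) = -554476/3*(-1/4580) = 138619/3435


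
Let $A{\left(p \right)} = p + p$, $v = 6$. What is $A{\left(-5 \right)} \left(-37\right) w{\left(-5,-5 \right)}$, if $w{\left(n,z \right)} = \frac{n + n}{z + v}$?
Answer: $-3700$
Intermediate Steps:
$A{\left(p \right)} = 2 p$
$w{\left(n,z \right)} = \frac{2 n}{6 + z}$ ($w{\left(n,z \right)} = \frac{n + n}{z + 6} = \frac{2 n}{6 + z}$)
$A{\left(-5 \right)} \left(-37\right) w{\left(-5,-5 \right)} = 2 \left(-5\right) \left(-37\right) 2 \left(-5\right) \frac{1}{6 - 5} = \left(-10\right) \left(-37\right) 2 \left(-5\right) 1^{-1} = 370 \cdot 2 \left(-5\right) 1 = 370 \left(-10\right) = -3700$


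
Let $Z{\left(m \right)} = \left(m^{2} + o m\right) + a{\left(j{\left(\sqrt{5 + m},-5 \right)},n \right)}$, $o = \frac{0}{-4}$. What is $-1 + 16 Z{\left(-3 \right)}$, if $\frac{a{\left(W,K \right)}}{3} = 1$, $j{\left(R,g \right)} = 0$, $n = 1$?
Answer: $191$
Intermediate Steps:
$a{\left(W,K \right)} = 3$ ($a{\left(W,K \right)} = 3 \cdot 1 = 3$)
$o = 0$ ($o = 0 \left(- \frac{1}{4}\right) = 0$)
$Z{\left(m \right)} = 3 + m^{2}$ ($Z{\left(m \right)} = \left(m^{2} + 0 m\right) + 3 = \left(m^{2} + 0\right) + 3 = m^{2} + 3 = 3 + m^{2}$)
$-1 + 16 Z{\left(-3 \right)} = -1 + 16 \left(3 + \left(-3\right)^{2}\right) = -1 + 16 \left(3 + 9\right) = -1 + 16 \cdot 12 = -1 + 192 = 191$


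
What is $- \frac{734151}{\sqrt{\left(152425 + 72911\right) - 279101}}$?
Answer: $\frac{734151 i \sqrt{53765}}{53765} \approx 3166.2 i$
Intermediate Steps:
$- \frac{734151}{\sqrt{\left(152425 + 72911\right) - 279101}} = - \frac{734151}{\sqrt{225336 - 279101}} = - \frac{734151}{\sqrt{-53765}} = - \frac{734151}{i \sqrt{53765}} = - 734151 \left(- \frac{i \sqrt{53765}}{53765}\right) = \frac{734151 i \sqrt{53765}}{53765}$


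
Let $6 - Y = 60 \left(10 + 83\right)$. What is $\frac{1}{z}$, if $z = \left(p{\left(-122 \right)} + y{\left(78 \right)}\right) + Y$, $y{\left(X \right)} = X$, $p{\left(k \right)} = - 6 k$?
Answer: $- \frac{1}{4764} \approx -0.00020991$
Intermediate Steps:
$Y = -5574$ ($Y = 6 - 60 \left(10 + 83\right) = 6 - 60 \cdot 93 = 6 - 5580 = -5574$)
$z = -4764$ ($z = \left(\left(-6\right) \left(-122\right) + 78\right) - 5574 = \left(732 + 78\right) - 5574 = 810 - 5574 = -4764$)
$\frac{1}{z} = \frac{1}{-4764} = - \frac{1}{4764}$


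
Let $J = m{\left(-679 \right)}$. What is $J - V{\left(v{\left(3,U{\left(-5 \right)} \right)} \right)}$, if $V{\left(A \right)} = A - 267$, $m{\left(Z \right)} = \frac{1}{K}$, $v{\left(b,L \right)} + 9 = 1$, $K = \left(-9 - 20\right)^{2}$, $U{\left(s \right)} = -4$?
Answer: $\frac{231276}{841} \approx 275.0$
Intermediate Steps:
$K = 841$ ($K = \left(-9 - 20\right)^{2} = \left(-29\right)^{2} = 841$)
$v{\left(b,L \right)} = -8$ ($v{\left(b,L \right)} = -9 + 1 = -8$)
$m{\left(Z \right)} = \frac{1}{841}$
$J = \frac{1}{841} \approx 0.0011891$
$V{\left(A \right)} = -267 + A$ ($V{\left(A \right)} = A - 267 = -267 + A$)
$J - V{\left(v{\left(3,U{\left(-5 \right)} \right)} \right)} = \frac{1}{841} - \left(-267 - 8\right) = \frac{1}{841} - -275 = \frac{1}{841} + 275 = \frac{231276}{841}$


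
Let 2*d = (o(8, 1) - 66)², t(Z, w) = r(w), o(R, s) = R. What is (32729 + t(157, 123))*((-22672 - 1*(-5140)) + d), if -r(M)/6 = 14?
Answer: -517423250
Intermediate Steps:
r(M) = -84 (r(M) = -6*14 = -84)
t(Z, w) = -84
d = 1682 (d = (8 - 66)²/2 = (½)*(-58)² = (½)*3364 = 1682)
(32729 + t(157, 123))*((-22672 - 1*(-5140)) + d) = (32729 - 84)*((-22672 - 1*(-5140)) + 1682) = 32645*((-22672 + 5140) + 1682) = 32645*(-17532 + 1682) = 32645*(-15850) = -517423250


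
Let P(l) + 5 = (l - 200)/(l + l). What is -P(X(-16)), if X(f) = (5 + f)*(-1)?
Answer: 299/22 ≈ 13.591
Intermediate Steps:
X(f) = -5 - f
P(l) = -5 + (-200 + l)/(2*l) (P(l) = -5 + (l - 200)/(l + l) = -5 + (-200 + l)/((2*l)) = -5 + (-200 + l)*(1/(2*l)) = -5 + (-200 + l)/(2*l))
-P(X(-16)) = -(-9/2 - 100/(-5 - 1*(-16))) = -(-9/2 - 100/(-5 + 16)) = -(-9/2 - 100/11) = -1*(-299/22) = 299/22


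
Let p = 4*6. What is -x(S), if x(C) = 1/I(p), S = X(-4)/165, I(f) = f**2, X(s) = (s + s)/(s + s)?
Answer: -1/576 ≈ -0.0017361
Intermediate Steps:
X(s) = 1 (X(s) = (2*s)/((2*s)) = (2*s)*(1/(2*s)) = 1)
p = 24
S = 1/165 ≈ 0.0060606
x(C) = 1/576 (x(C) = 1/(24**2) = 1/576)
-x(S) = -1*1/576 = -1/576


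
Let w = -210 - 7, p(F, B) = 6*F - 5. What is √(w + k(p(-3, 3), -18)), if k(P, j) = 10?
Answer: 3*I*√23 ≈ 14.387*I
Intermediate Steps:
p(F, B) = -5 + 6*F
w = -217
√(w + k(p(-3, 3), -18)) = √(-217 + 10) = √(-207) = 3*I*√23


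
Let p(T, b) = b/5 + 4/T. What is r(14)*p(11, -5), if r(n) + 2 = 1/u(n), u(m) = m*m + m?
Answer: 419/330 ≈ 1.2697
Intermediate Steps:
u(m) = m + m² (u(m) = m² + m = m + m²)
p(T, b) = 4/T + b/5 (p(T, b) = b*(⅕) + 4/T = b/5 + 4/T = 4/T + b/5)
r(n) = -2 + 1/(n*(1 + n))
r(14)*p(11, -5) = (-2 + 1/(14*(1 + 14)))*(4/11 + (⅕)*(-5)) = (-2 + (1/14)/15)*(4*(1/11) - 1) = (-2 + (1/14)*(1/15))*(4/11 - 1) = (-2 + 1/210)*(-7/11) = -419/210*(-7/11) = 419/330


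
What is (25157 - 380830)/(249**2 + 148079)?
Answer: -355673/210080 ≈ -1.6930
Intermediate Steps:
(25157 - 380830)/(249**2 + 148079) = -355673/(62001 + 148079) = -355673/210080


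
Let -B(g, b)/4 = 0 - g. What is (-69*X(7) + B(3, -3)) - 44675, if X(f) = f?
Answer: -45146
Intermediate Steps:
B(g, b) = 4*g (B(g, b) = -4*(0 - g) = -(-4)*g = 4*g)
(-69*X(7) + B(3, -3)) - 44675 = (-69*7 + 4*3) - 44675 = (-483 + 12) - 44675 = -471 - 44675 = -45146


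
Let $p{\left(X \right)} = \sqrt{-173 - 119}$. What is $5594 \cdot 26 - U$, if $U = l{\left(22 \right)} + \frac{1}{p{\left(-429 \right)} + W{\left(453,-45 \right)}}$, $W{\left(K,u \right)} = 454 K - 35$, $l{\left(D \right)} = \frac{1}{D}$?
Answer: $\frac{12299457375336283}{84564926842} + \frac{2 i \sqrt{73}}{42282463421} \approx 1.4544 \cdot 10^{5} + 4.0414 \cdot 10^{-10} i$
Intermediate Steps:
$p{\left(X \right)} = 2 i \sqrt{73}$ ($p{\left(X \right)} = \sqrt{-292} = 2 i \sqrt{73}$)
$W{\left(K,u \right)} = -35 + 454 K$
$U = \frac{1}{22} + \frac{1}{205627 + 2 i \sqrt{73}}$ ($U = \frac{1}{22} + \frac{1}{2 i \sqrt{73} + \left(-35 + 454 \cdot 453\right)} = \frac{1}{22} + \frac{1}{2 i \sqrt{73} + \left(-35 + 205662\right)} = \frac{1}{22} + \frac{1}{2 i \sqrt{73} + 205627} = \frac{1}{22} + \frac{1}{205627 + 2 i \sqrt{73}} \approx 0.045459 - 4.0414 \cdot 10^{-10} i$)
$5594 \cdot 26 - U = 5594 \cdot 26 - \left(\frac{3844271565}{84564926842} - \frac{2 i \sqrt{73}}{42282463421}\right) = 145444 - \left(\frac{3844271565}{84564926842} - \frac{2 i \sqrt{73}}{42282463421}\right) = \frac{12299457375336283}{84564926842} + \frac{2 i \sqrt{73}}{42282463421}$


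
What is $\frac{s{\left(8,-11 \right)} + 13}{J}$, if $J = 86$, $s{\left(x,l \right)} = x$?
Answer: $\frac{21}{86} \approx 0.24419$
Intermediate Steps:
$\frac{s{\left(8,-11 \right)} + 13}{J} = \frac{8 + 13}{86} = \frac{1}{86} \cdot 21 = \frac{21}{86}$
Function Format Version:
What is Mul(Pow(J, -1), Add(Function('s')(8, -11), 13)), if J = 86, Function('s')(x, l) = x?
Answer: Rational(21, 86) ≈ 0.24419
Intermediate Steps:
Mul(Pow(J, -1), Add(Function('s')(8, -11), 13)) = Mul(Pow(86, -1), Add(8, 13)) = Mul(Rational(1, 86), 21) = Rational(21, 86)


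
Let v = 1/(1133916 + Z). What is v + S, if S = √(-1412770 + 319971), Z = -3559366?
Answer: -1/2425450 + I*√1092799 ≈ -4.1229e-7 + 1045.4*I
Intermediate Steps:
v = -1/2425450 (v = 1/(1133916 - 3559366) = 1/(-2425450) = -1/2425450 ≈ -4.1229e-7)
S = I*√1092799 (S = √(-1092799) = I*√1092799 ≈ 1045.4*I)
v + S = -1/2425450 + I*√1092799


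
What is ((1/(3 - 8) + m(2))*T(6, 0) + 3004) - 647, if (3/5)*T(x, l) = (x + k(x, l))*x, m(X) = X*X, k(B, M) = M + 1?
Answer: 2623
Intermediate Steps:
k(B, M) = 1 + M
m(X) = X²
T(x, l) = 5*x*(1 + l + x)/3 (T(x, l) = 5*((x + (1 + l))*x)/3 = 5*((1 + l + x)*x)/3 = 5*(x*(1 + l + x))/3 = 5*x*(1 + l + x)/3)
((1/(3 - 8) + m(2))*T(6, 0) + 3004) - 647 = ((1/(3 - 8) + 2²)*((5/3)*6*(1 + 0 + 6)) + 3004) - 647 = ((1/(-5) + 4)*((5/3)*6*7) + 3004) - 647 = ((-⅕ + 4)*70 + 3004) - 647 = ((19/5)*70 + 3004) - 647 = (266 + 3004) - 647 = 3270 - 647 = 2623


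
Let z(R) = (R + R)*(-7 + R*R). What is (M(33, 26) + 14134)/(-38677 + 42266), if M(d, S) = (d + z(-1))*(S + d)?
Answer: 16789/3589 ≈ 4.6779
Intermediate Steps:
z(R) = 2*R*(-7 + R²) (z(R) = (2*R)*(-7 + R²) = 2*R*(-7 + R²))
M(d, S) = (12 + d)*(S + d) (M(d, S) = (d + 2*(-1)*(-7 + (-1)²))*(S + d) = (d + 2*(-1)*(-7 + 1))*(S + d) = (d + 2*(-1)*(-6))*(S + d) = (d + 12)*(S + d) = (12 + d)*(S + d))
(M(33, 26) + 14134)/(-38677 + 42266) = ((33² + 12*26 + 12*33 + 26*33) + 14134)/(-38677 + 42266) = ((1089 + 312 + 396 + 858) + 14134)/3589 = (2655 + 14134)*(1/3589) = 16789*(1/3589) = 16789/3589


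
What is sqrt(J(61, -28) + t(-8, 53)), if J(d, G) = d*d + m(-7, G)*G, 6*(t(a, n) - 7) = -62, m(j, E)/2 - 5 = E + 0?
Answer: sqrt(45051)/3 ≈ 70.751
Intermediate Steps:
m(j, E) = 10 + 2*E (m(j, E) = 10 + 2*(E + 0) = 10 + 2*E)
t(a, n) = -10/3 (t(a, n) = 7 + (1/6)*(-62) = 7 - 31/3 = -10/3)
J(d, G) = d**2 + G*(10 + 2*G) (J(d, G) = d*d + (10 + 2*G)*G = d**2 + G*(10 + 2*G))
sqrt(J(61, -28) + t(-8, 53)) = sqrt((61**2 + 2*(-28)*(5 - 28)) - 10/3) = sqrt((3721 + 2*(-28)*(-23)) - 10/3) = sqrt((3721 + 1288) - 10/3) = sqrt(5009 - 10/3) = sqrt(15017/3) = sqrt(45051)/3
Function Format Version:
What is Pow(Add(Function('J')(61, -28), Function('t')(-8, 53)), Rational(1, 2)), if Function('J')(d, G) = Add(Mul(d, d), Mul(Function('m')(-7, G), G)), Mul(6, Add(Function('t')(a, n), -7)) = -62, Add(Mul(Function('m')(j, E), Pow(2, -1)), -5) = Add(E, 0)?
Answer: Mul(Rational(1, 3), Pow(45051, Rational(1, 2))) ≈ 70.751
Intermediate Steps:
Function('m')(j, E) = Add(10, Mul(2, E)) (Function('m')(j, E) = Add(10, Mul(2, Add(E, 0))) = Add(10, Mul(2, E)))
Function('t')(a, n) = Rational(-10, 3) (Function('t')(a, n) = Add(7, Mul(Rational(1, 6), -62)) = Add(7, Rational(-31, 3)) = Rational(-10, 3))
Function('J')(d, G) = Add(Pow(d, 2), Mul(G, Add(10, Mul(2, G)))) (Function('J')(d, G) = Add(Mul(d, d), Mul(Add(10, Mul(2, G)), G)) = Add(Pow(d, 2), Mul(G, Add(10, Mul(2, G)))))
Pow(Add(Function('J')(61, -28), Function('t')(-8, 53)), Rational(1, 2)) = Pow(Add(Add(Pow(61, 2), Mul(2, -28, Add(5, -28))), Rational(-10, 3)), Rational(1, 2)) = Pow(Add(Add(3721, Mul(2, -28, -23)), Rational(-10, 3)), Rational(1, 2)) = Pow(Add(Add(3721, 1288), Rational(-10, 3)), Rational(1, 2)) = Pow(Add(5009, Rational(-10, 3)), Rational(1, 2)) = Pow(Rational(15017, 3), Rational(1, 2)) = Mul(Rational(1, 3), Pow(45051, Rational(1, 2)))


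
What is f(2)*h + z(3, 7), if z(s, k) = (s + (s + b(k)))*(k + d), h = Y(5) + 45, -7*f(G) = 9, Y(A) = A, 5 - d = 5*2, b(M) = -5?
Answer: -436/7 ≈ -62.286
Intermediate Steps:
d = -5 (d = 5 - 5*2 = 5 - 1*10 = 5 - 10 = -5)
f(G) = -9/7 (f(G) = -⅐*9 = -9/7)
h = 50 (h = 5 + 45 = 50)
z(s, k) = (-5 + k)*(-5 + 2*s) (z(s, k) = (s + (s - 5))*(k - 5) = (s + (-5 + s))*(-5 + k) = (-5 + 2*s)*(-5 + k) = (-5 + k)*(-5 + 2*s))
f(2)*h + z(3, 7) = -9/7*50 + (25 - 10*3 - 5*7 + 2*7*3) = -450/7 + (25 - 30 - 35 + 42) = -450/7 + 2 = -436/7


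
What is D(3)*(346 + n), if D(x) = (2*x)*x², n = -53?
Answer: 15822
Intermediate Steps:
D(x) = 2*x³
D(3)*(346 + n) = (2*3³)*(346 - 53) = (2*27)*293 = 54*293 = 15822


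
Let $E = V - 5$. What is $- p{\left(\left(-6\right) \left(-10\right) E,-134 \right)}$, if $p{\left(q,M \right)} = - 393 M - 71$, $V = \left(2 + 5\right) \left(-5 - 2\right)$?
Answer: $-52591$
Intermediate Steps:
$V = -49$ ($V = 7 \left(-7\right) = -49$)
$E = -54$ ($E = -49 - 5 = -54$)
$p{\left(q,M \right)} = -71 - 393 M$
$- p{\left(\left(-6\right) \left(-10\right) E,-134 \right)} = - (-71 - -52662) = - (-71 + 52662) = \left(-1\right) 52591 = -52591$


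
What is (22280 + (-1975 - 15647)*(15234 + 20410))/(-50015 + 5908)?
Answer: 628096288/44107 ≈ 14240.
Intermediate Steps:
(22280 + (-1975 - 15647)*(15234 + 20410))/(-50015 + 5908) = (22280 - 17622*35644)/(-44107) = (22280 - 628118568)*(-1/44107) = -628096288*(-1/44107) = 628096288/44107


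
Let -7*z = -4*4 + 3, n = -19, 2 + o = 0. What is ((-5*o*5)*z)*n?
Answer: -12350/7 ≈ -1764.3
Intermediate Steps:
o = -2 (o = -2 + 0 = -2)
z = 13/7 (z = -(-4*4 + 3)/7 = -(-16 + 3)/7 = -⅐*(-13) = 13/7 ≈ 1.8571)
((-5*o*5)*z)*n = ((-5*(-2)*5)*(13/7))*(-19) = ((10*5)*(13/7))*(-19) = (50*(13/7))*(-19) = (650/7)*(-19) = -12350/7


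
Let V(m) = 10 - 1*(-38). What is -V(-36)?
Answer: -48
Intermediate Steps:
V(m) = 48 (V(m) = 10 + 38 = 48)
-V(-36) = -1*48 = -48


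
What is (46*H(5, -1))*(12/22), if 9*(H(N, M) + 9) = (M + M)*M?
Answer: -7268/33 ≈ -220.24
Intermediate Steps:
H(N, M) = -9 + 2*M²/9 (H(N, M) = -9 + ((M + M)*M)/9 = -9 + ((2*M)*M)/9 = -9 + (2*M²)/9 = -9 + 2*M²/9)
(46*H(5, -1))*(12/22) = (46*(-9 + (2/9)*(-1)²))*(12/22) = (46*(-9 + (2/9)*1))*(12*(1/22)) = (46*(-9 + 2/9))*(6/11) = (46*(-79/9))*(6/11) = -3634/9*6/11 = -7268/33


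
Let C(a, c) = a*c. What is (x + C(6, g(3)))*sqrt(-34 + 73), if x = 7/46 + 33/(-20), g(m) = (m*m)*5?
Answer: 123511*sqrt(39)/460 ≈ 1676.8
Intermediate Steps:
g(m) = 5*m**2 (g(m) = m**2*5 = 5*m**2)
x = -689/460 (x = 7*(1/46) + 33*(-1/20) = 7/46 - 33/20 = -689/460 ≈ -1.4978)
(x + C(6, g(3)))*sqrt(-34 + 73) = (-689/460 + 6*(5*3**2))*sqrt(-34 + 73) = (-689/460 + 6*(5*9))*sqrt(39) = (-689/460 + 6*45)*sqrt(39) = (-689/460 + 270)*sqrt(39) = 123511*sqrt(39)/460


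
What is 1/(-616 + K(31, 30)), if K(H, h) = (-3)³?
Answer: -1/643 ≈ -0.0015552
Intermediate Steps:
K(H, h) = -27
1/(-616 + K(31, 30)) = 1/(-616 - 27) = 1/(-643) = -1/643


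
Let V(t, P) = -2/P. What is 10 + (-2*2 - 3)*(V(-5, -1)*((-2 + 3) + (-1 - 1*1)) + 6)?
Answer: -18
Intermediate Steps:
10 + (-2*2 - 3)*(V(-5, -1)*((-2 + 3) + (-1 - 1*1)) + 6) = 10 + (-2*2 - 3)*((-2/(-1))*((-2 + 3) + (-1 - 1*1)) + 6) = 10 + (-4 - 3)*((-2*(-1))*(1 + (-1 - 1)) + 6) = 10 - 7*(2*(1 - 2) + 6) = 10 - 7*(2*(-1) + 6) = 10 - 7*(-2 + 6) = 10 - 7*4 = 10 - 28 = -18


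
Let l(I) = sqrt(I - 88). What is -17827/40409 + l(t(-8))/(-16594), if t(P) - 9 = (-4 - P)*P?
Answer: -17827/40409 - I*sqrt(111)/16594 ≈ -0.44116 - 0.00063491*I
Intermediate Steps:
t(P) = 9 + P*(-4 - P) (t(P) = 9 + (-4 - P)*P = 9 + P*(-4 - P))
l(I) = sqrt(-88 + I)
-17827/40409 + l(t(-8))/(-16594) = -17827/40409 + sqrt(-88 + (9 - 1*(-8)**2 - 4*(-8)))/(-16594) = -17827*1/40409 + sqrt(-88 + (9 - 1*64 + 32))*(-1/16594) = -17827/40409 + sqrt(-88 + (9 - 64 + 32))*(-1/16594) = -17827/40409 + sqrt(-88 - 23)*(-1/16594) = -17827/40409 + sqrt(-111)*(-1/16594) = -17827/40409 + (I*sqrt(111))*(-1/16594) = -17827/40409 - I*sqrt(111)/16594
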